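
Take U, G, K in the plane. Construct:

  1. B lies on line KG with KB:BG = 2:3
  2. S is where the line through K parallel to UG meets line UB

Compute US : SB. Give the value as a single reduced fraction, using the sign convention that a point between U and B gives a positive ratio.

Assign U = (0, 0), G = (1, 0), K = (0, 1) — the answer is frame-independent, so this choice is without loss of generality.
1. B lies on line KG with KB:BG = 2:3 ⇒ B = (2/5, 3/5)
2. S is where the line through K parallel to UG meets line UB ⇒ S = (2/3, 1)
S = U + t·(B−U) with t = 5/3, so US:SB = t:(1−t) = 5/3:-2/3

US:SB = -5/2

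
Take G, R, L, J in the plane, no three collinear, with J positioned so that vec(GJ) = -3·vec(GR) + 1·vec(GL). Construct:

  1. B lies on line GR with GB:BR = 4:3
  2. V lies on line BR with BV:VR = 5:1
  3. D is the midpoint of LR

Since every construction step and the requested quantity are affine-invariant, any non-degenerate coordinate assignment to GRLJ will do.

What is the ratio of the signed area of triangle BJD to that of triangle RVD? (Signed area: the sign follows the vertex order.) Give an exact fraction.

[BJD]:[RVD] = 48

Work in coordinates with G = (0, 0), R = (1, 0), L = (0, 1), J = (-3, 1).
1. B lies on line GR with GB:BR = 4:3 ⇒ B = (4/7, 0)
2. V lies on line BR with BV:VR = 5:1 ⇒ V = (13/14, 0)
3. D is the midpoint of LR ⇒ D = (1/2, 1/2)
2·[BJD] = -12/7, 2·[RVD] = -1/28
[BJD]:[RVD] = -12/7:-1/28 = 48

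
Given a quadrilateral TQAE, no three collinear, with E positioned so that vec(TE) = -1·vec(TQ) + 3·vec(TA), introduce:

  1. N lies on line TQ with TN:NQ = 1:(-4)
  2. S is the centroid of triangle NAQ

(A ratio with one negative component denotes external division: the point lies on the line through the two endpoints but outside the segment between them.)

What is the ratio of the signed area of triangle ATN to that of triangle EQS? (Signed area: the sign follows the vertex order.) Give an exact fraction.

Choose coordinates T = (0, 0), Q = (1, 0), A = (0, 1), E = (-1, 3).
1. N lies on line TQ with TN:NQ = 1:(-4) ⇒ N = (-1/3, 0)
2. S is the centroid of triangle NAQ ⇒ S = (2/9, 1/3)
2·[ATN] = -1/3, 2·[EQS] = -5/3
[ATN]:[EQS] = -1/3:-5/3 = 1/5

[ATN]:[EQS] = 1/5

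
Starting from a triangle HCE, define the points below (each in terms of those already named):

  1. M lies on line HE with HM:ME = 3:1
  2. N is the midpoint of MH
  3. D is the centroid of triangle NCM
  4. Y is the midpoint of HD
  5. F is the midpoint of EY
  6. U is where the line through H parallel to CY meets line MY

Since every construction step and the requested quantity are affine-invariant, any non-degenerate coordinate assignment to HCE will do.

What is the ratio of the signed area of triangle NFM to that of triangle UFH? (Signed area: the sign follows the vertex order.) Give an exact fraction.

Set H = (0, 0), C = (1, 0), E = (0, 1); any affine frame gives the same invariant.
1. M lies on line HE with HM:ME = 3:1 ⇒ M = (0, 3/4)
2. N is the midpoint of MH ⇒ N = (0, 3/8)
3. D is the centroid of triangle NCM ⇒ D = (1/3, 3/8)
4. Y is the midpoint of HD ⇒ Y = (1/6, 3/16)
5. F is the midpoint of EY ⇒ F = (1/12, 19/32)
6. U is where the line through H parallel to CY meets line MY ⇒ U = (5/21, -3/56)
2·[NFM] = 1/32, 2·[UFH] = 7/48
[NFM]:[UFH] = 1/32:7/48 = 3/14

[NFM]:[UFH] = 3/14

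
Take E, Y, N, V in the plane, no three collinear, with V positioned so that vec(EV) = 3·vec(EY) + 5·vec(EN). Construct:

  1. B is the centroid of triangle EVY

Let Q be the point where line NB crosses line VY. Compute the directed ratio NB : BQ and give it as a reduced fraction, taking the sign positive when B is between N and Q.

Set E = (0, 0), Y = (1, 0), N = (0, 1), V = (3, 5); any affine frame gives the same invariant.
1. B is the centroid of triangle EVY ⇒ B = (4/3, 5/3)
line NB meets VY at Q = (7/4, 15/8)
B = N + t·(Q−N) with t = 16/21, so NB:BQ = 16/21:5/21

NB:BQ = 16/5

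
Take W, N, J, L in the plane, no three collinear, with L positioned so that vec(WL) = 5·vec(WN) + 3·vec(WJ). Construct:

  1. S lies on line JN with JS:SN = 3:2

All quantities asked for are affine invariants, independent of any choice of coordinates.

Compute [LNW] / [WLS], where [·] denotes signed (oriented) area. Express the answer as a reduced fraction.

Set W = (0, 0), N = (1, 0), J = (0, 1), L = (5, 3); any affine frame gives the same invariant.
1. S lies on line JN with JS:SN = 3:2 ⇒ S = (3/5, 2/5)
2·[LNW] = -3, 2·[WLS] = 1/5
[LNW]:[WLS] = -3:1/5 = -15

[LNW]:[WLS] = -15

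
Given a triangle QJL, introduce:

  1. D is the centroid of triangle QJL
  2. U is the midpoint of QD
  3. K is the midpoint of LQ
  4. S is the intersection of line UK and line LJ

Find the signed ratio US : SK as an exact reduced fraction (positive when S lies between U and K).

US:SK = -4/3

Set Q = (0, 0), J = (1, 0), L = (0, 1); any affine frame gives the same invariant.
1. D is the centroid of triangle QJL ⇒ D = (1/3, 1/3)
2. U is the midpoint of QD ⇒ U = (1/6, 1/6)
3. K is the midpoint of LQ ⇒ K = (0, 1/2)
4. S is the intersection of line UK and line LJ ⇒ S = (-1/2, 3/2)
S = U + t·(K−U) with t = 4, so US:SK = t:(1−t) = 4:-3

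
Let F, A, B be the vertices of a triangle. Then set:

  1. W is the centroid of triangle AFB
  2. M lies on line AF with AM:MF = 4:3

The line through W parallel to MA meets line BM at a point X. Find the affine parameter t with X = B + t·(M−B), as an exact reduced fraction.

t = 2/3

Assign F = (0, 0), A = (1, 0), B = (0, 1) — the answer is frame-independent, so this choice is without loss of generality.
1. W is the centroid of triangle AFB ⇒ W = (1/3, 1/3)
2. M lies on line AF with AM:MF = 4:3 ⇒ M = (3/7, 0)
through W parallel to MA: direction (4/7, 0); meets BM at X = (2/7, 1/3)
X = B + t·(M−B) with t = 2/3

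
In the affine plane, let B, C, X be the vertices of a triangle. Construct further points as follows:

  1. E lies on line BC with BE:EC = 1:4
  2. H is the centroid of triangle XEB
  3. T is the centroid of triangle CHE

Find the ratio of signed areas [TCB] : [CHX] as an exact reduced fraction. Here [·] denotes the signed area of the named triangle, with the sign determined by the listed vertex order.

Set B = (0, 0), C = (1, 0), X = (0, 1); any affine frame gives the same invariant.
1. E lies on line BC with BE:EC = 1:4 ⇒ E = (1/5, 0)
2. H is the centroid of triangle XEB ⇒ H = (1/15, 1/3)
3. T is the centroid of triangle CHE ⇒ T = (19/45, 1/9)
2·[TCB] = -1/9, 2·[CHX] = -3/5
[TCB]:[CHX] = -1/9:-3/5 = 5/27

[TCB]:[CHX] = 5/27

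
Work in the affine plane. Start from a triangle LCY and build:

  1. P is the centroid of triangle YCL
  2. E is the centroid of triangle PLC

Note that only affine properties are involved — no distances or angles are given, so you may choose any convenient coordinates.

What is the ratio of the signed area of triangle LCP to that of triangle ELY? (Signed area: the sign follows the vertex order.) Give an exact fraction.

Choose coordinates L = (0, 0), C = (1, 0), Y = (0, 1).
1. P is the centroid of triangle YCL ⇒ P = (1/3, 1/3)
2. E is the centroid of triangle PLC ⇒ E = (4/9, 1/9)
2·[LCP] = 1/3, 2·[ELY] = -4/9
[LCP]:[ELY] = 1/3:-4/9 = -3/4

[LCP]:[ELY] = -3/4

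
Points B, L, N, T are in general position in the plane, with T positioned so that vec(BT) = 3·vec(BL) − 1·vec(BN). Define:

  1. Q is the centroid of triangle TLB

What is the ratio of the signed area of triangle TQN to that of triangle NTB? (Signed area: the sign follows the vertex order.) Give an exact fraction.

[TQN]:[NTB] = 4/9

Set B = (0, 0), L = (1, 0), N = (0, 1), T = (3, -1); any affine frame gives the same invariant.
1. Q is the centroid of triangle TLB ⇒ Q = (4/3, -1/3)
2·[TQN] = -4/3, 2·[NTB] = -3
[TQN]:[NTB] = -4/3:-3 = 4/9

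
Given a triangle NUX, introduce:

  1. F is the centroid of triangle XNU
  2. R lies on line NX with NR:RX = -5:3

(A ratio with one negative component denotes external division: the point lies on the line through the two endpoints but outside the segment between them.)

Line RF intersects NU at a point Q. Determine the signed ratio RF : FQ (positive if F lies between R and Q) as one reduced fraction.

Choose coordinates N = (0, 0), U = (1, 0), X = (0, 1).
1. F is the centroid of triangle XNU ⇒ F = (1/3, 1/3)
2. R lies on line NX with NR:RX = -5:3 ⇒ R = (0, 5/2)
line RF meets NU at Q = (5/13, 0)
F = R + t·(Q−R) with t = 13/15, so RF:FQ = 13/15:2/15

RF:FQ = 13/2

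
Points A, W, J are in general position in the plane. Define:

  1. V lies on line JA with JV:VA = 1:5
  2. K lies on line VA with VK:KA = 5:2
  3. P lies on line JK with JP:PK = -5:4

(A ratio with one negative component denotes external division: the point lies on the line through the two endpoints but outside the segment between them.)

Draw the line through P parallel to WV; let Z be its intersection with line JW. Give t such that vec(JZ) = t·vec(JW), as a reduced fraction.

t = 160/7

Work in coordinates with A = (0, 0), W = (1, 0), J = (0, 1).
1. V lies on line JA with JV:VA = 1:5 ⇒ V = (0, 5/6)
2. K lies on line VA with VK:KA = 5:2 ⇒ K = (0, 5/21)
3. P lies on line JK with JP:PK = -5:4 ⇒ P = (0, -59/21)
through P parallel to WV: direction (-1, 5/6); meets JW at Z = (160/7, -153/7)
Z = J + t·(W−J) with t = 160/7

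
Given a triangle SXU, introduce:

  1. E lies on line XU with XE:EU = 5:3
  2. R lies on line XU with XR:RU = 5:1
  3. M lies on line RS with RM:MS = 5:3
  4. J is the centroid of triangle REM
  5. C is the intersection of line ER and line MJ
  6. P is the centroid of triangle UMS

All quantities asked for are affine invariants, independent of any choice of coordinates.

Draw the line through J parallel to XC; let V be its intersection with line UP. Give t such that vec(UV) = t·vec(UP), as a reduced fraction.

Choose coordinates S = (0, 0), X = (1, 0), U = (0, 1).
1. E lies on line XU with XE:EU = 5:3 ⇒ E = (3/8, 5/8)
2. R lies on line XU with XR:RU = 5:1 ⇒ R = (1/6, 5/6)
3. M lies on line RS with RM:MS = 5:3 ⇒ M = (1/16, 5/16)
4. J is the centroid of triangle REM ⇒ J = (29/144, 85/144)
5. C is the intersection of line ER and line MJ ⇒ C = (13/48, 35/48)
6. P is the centroid of triangle UMS ⇒ P = (1/48, 7/16)
through J parallel to XC: direction (-35/48, 35/48); meets UP at V = (5/624, 163/208)
V = U + t·(P−U) with t = 5/13

t = 5/13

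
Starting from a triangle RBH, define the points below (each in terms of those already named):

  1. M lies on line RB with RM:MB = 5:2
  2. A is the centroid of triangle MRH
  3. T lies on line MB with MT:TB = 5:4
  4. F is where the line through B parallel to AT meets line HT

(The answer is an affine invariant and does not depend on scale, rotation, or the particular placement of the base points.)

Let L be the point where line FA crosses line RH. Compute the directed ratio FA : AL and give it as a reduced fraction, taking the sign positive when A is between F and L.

FA:AL = 144/65

Work in coordinates with R = (0, 0), B = (1, 0), H = (0, 1).
1. M lies on line RB with RM:MB = 5:2 ⇒ M = (5/7, 0)
2. A is the centroid of triangle MRH ⇒ A = (5/21, 1/3)
3. T lies on line MB with MT:TB = 5:4 ⇒ T = (55/63, 0)
4. F is where the line through B parallel to AT meets line HT ⇒ F = (209/273, 8/65)
line FA meets RH at L = (0, 185/432)
A = F + t·(L−F) with t = 144/209, so FA:AL = 144/209:65/209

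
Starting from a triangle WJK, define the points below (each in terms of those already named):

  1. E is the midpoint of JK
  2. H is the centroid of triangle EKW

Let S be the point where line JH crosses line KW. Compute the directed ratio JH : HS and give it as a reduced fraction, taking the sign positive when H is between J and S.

JH:HS = 5

Assign W = (0, 0), J = (1, 0), K = (0, 1) — the answer is frame-independent, so this choice is without loss of generality.
1. E is the midpoint of JK ⇒ E = (1/2, 1/2)
2. H is the centroid of triangle EKW ⇒ H = (1/6, 1/2)
line JH meets KW at S = (0, 3/5)
H = J + t·(S−J) with t = 5/6, so JH:HS = 5/6:1/6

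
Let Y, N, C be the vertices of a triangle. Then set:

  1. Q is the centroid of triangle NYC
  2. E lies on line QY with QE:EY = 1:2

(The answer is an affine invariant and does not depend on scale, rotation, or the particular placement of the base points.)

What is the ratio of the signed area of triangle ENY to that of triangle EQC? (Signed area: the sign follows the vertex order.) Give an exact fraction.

Choose coordinates Y = (0, 0), N = (1, 0), C = (0, 1).
1. Q is the centroid of triangle NYC ⇒ Q = (1/3, 1/3)
2. E lies on line QY with QE:EY = 1:2 ⇒ E = (2/9, 2/9)
2·[ENY] = -2/9, 2·[EQC] = 1/9
[ENY]:[EQC] = -2/9:1/9 = -2

[ENY]:[EQC] = -2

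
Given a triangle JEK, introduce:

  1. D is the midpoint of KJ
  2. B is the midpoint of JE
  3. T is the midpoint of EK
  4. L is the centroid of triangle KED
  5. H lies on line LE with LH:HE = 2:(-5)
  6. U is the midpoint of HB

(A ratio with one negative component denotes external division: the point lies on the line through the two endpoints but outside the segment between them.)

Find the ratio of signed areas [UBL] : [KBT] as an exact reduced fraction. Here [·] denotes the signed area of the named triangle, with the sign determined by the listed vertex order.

[UBL]:[KBT] = 1/3

Assign J = (0, 0), E = (1, 0), K = (0, 1) — the answer is frame-independent, so this choice is without loss of generality.
1. D is the midpoint of KJ ⇒ D = (0, 1/2)
2. B is the midpoint of JE ⇒ B = (1/2, 0)
3. T is the midpoint of EK ⇒ T = (1/2, 1/2)
4. L is the centroid of triangle KED ⇒ L = (1/3, 1/2)
5. H lies on line LE with LH:HE = 2:(-5) ⇒ H = (-1/9, 5/6)
6. U is the midpoint of HB ⇒ U = (7/36, 5/12)
2·[UBL] = 1/12, 2·[KBT] = 1/4
[UBL]:[KBT] = 1/12:1/4 = 1/3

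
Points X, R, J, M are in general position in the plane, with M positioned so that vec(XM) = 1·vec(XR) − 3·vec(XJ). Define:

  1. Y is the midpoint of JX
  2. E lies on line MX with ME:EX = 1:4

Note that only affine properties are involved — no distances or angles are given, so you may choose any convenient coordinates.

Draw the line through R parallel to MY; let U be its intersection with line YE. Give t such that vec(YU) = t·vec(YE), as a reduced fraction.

Set X = (0, 0), R = (1, 0), J = (0, 1), M = (1, -3); any affine frame gives the same invariant.
1. Y is the midpoint of JX ⇒ Y = (0, 1/2)
2. E lies on line MX with ME:EX = 1:4 ⇒ E = (4/5, -12/5)
through R parallel to MY: direction (-1, 7/2); meets YE at U = (-24, 175/2)
U = Y + t·(E−Y) with t = -30

t = -30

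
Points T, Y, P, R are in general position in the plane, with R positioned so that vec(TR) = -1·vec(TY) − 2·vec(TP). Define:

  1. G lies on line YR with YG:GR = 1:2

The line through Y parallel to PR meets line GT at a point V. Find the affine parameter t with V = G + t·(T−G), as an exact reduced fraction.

Work in coordinates with T = (0, 0), Y = (1, 0), P = (0, 1), R = (-1, -2).
1. G lies on line YR with YG:GR = 1:2 ⇒ G = (1/3, -2/3)
through Y parallel to PR: direction (-1, -3); meets GT at V = (3/5, -6/5)
V = G + t·(T−G) with t = -4/5

t = -4/5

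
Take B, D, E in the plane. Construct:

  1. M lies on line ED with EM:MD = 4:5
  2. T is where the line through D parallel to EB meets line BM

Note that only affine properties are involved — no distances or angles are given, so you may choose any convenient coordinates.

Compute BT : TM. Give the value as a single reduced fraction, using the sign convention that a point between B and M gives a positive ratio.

Work in coordinates with B = (0, 0), D = (1, 0), E = (0, 1).
1. M lies on line ED with EM:MD = 4:5 ⇒ M = (4/9, 5/9)
2. T is where the line through D parallel to EB meets line BM ⇒ T = (1, 5/4)
T = B + t·(M−B) with t = 9/4, so BT:TM = t:(1−t) = 9/4:-5/4

BT:TM = -9/5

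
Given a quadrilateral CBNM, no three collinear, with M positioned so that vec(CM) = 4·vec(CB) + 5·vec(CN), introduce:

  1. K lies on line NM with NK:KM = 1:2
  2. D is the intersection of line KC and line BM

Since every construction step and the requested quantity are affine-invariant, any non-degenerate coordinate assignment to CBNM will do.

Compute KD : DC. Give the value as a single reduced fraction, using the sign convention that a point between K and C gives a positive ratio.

Work in coordinates with C = (0, 0), B = (1, 0), N = (0, 1), M = (4, 5).
1. K lies on line NM with NK:KM = 1:2 ⇒ K = (4/3, 7/3)
2. D is the intersection of line KC and line BM ⇒ D = (-20, -35)
D = K + t·(C−K) with t = 16, so KD:DC = t:(1−t) = 16:-15

KD:DC = -16/15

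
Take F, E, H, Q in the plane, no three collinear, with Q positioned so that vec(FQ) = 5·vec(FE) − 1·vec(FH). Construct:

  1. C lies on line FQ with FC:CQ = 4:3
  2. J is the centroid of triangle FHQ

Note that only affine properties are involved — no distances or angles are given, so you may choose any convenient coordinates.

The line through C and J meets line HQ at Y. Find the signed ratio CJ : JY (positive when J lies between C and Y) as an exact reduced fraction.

CJ:JY = 2/7

Assign F = (0, 0), E = (1, 0), H = (0, 1), Q = (5, -1) — the answer is frame-independent, so this choice is without loss of generality.
1. C lies on line FQ with FC:CQ = 4:3 ⇒ C = (20/7, -4/7)
2. J is the centroid of triangle FHQ ⇒ J = (5/3, 0)
line CJ meets HQ at Y = (-5/2, 2)
J = C + t·(Y−C) with t = 2/9, so CJ:JY = 2/9:7/9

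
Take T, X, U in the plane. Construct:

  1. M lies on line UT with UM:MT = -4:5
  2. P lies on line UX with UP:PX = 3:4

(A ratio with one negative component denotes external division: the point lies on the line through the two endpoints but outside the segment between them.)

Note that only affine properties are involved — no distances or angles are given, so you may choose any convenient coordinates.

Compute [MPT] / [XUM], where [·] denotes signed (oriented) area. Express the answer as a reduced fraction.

Assign T = (0, 0), X = (1, 0), U = (0, 1) — the answer is frame-independent, so this choice is without loss of generality.
1. M lies on line UT with UM:MT = -4:5 ⇒ M = (0, 5)
2. P lies on line UX with UP:PX = 3:4 ⇒ P = (3/7, 4/7)
2·[MPT] = -15/7, 2·[XUM] = -4
[MPT]:[XUM] = -15/7:-4 = 15/28

[MPT]:[XUM] = 15/28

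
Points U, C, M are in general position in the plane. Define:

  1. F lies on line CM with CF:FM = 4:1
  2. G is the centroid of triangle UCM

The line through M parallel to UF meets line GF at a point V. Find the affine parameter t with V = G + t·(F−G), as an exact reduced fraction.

Work in coordinates with U = (0, 0), C = (1, 0), M = (0, 1).
1. F lies on line CM with CF:FM = 4:1 ⇒ F = (1/5, 4/5)
2. G is the centroid of triangle UCM ⇒ G = (1/3, 1/3)
through M parallel to UF: direction (1/5, 4/5); meets GF at V = (1/15, 19/15)
V = G + t·(F−G) with t = 2

t = 2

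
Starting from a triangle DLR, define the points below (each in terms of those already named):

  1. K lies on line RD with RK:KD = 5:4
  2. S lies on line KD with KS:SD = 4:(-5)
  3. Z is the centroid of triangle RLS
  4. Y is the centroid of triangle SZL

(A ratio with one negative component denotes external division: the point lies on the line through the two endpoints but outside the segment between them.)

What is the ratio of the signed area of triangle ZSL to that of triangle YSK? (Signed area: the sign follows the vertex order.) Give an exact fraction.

[ZSL]:[YSK] = -33/64

Work in coordinates with D = (0, 0), L = (1, 0), R = (0, 1).
1. K lies on line RD with RK:KD = 5:4 ⇒ K = (0, 4/9)
2. S lies on line KD with KS:SD = 4:(-5) ⇒ S = (0, 20/9)
3. Z is the centroid of triangle RLS ⇒ Z = (1/3, 29/27)
4. Y is the centroid of triangle SZL ⇒ Y = (4/9, 89/81)
2·[ZSL] = -11/27, 2·[YSK] = 64/81
[ZSL]:[YSK] = -11/27:64/81 = -33/64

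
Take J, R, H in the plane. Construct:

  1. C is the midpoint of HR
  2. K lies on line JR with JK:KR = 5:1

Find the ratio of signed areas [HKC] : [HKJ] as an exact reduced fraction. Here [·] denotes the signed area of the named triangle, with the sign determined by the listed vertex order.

Choose coordinates J = (0, 0), R = (1, 0), H = (0, 1).
1. C is the midpoint of HR ⇒ C = (1/2, 1/2)
2. K lies on line JR with JK:KR = 5:1 ⇒ K = (5/6, 0)
2·[HKC] = 1/12, 2·[HKJ] = -5/6
[HKC]:[HKJ] = 1/12:-5/6 = -1/10

[HKC]:[HKJ] = -1/10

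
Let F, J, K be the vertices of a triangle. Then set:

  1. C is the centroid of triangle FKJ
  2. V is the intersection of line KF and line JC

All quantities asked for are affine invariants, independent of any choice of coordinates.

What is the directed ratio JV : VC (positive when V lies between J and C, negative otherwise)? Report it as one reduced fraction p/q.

Set F = (0, 0), J = (1, 0), K = (0, 1); any affine frame gives the same invariant.
1. C is the centroid of triangle FKJ ⇒ C = (1/3, 1/3)
2. V is the intersection of line KF and line JC ⇒ V = (0, 1/2)
V = J + t·(C−J) with t = 3/2, so JV:VC = t:(1−t) = 3/2:-1/2

JV:VC = -3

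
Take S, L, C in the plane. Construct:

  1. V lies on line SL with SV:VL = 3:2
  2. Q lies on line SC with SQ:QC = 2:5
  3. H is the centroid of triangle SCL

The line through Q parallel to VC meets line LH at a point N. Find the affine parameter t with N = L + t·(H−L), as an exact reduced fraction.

t = 87/49

Choose coordinates S = (0, 0), L = (1, 0), C = (0, 1).
1. V lies on line SL with SV:VL = 3:2 ⇒ V = (3/5, 0)
2. Q lies on line SC with SQ:QC = 2:5 ⇒ Q = (0, 2/7)
3. H is the centroid of triangle SCL ⇒ H = (1/3, 1/3)
through Q parallel to VC: direction (-3/5, 1); meets LH at N = (-9/49, 29/49)
N = L + t·(H−L) with t = 87/49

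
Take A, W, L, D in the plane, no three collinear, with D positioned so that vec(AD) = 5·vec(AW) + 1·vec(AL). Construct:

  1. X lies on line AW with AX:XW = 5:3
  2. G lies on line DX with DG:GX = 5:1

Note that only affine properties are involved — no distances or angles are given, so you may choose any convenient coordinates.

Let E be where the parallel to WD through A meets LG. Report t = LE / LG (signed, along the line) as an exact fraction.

t = 64/75

Choose coordinates A = (0, 0), W = (1, 0), L = (0, 1), D = (5, 1).
1. X lies on line AW with AX:XW = 5:3 ⇒ X = (5/8, 0)
2. G lies on line DX with DG:GX = 5:1 ⇒ G = (65/48, 1/6)
through A parallel to WD: direction (4, 1); meets LG at E = (52/45, 13/45)
E = L + t·(G−L) with t = 64/75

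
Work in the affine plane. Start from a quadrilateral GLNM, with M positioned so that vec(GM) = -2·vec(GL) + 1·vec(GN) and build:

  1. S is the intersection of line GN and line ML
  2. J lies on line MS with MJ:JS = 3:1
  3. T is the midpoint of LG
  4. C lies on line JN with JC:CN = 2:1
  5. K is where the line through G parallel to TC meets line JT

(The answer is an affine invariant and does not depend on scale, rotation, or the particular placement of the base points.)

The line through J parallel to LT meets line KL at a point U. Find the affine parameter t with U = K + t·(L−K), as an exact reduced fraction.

t = -1/5

Work in coordinates with G = (0, 0), L = (1, 0), N = (0, 1), M = (-2, 1).
1. S is the intersection of line GN and line ML ⇒ S = (0, 1/3)
2. J lies on line MS with MJ:JS = 3:1 ⇒ J = (-1/2, 1/2)
3. T is the midpoint of LG ⇒ T = (1/2, 0)
4. C lies on line JN with JC:CN = 2:1 ⇒ C = (-1/6, 5/6)
5. K is where the line through G parallel to TC meets line JT ⇒ K = (-1/3, 5/12)
through J parallel to LT: direction (-1/2, 0); meets KL at U = (-3/5, 1/2)
U = K + t·(L−K) with t = -1/5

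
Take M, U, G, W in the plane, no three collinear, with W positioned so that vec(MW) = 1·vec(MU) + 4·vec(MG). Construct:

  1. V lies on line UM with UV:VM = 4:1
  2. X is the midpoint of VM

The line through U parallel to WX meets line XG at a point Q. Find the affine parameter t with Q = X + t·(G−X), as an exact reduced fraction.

t = -36/13

Work in coordinates with M = (0, 0), U = (1, 0), G = (0, 1), W = (1, 4).
1. V lies on line UM with UV:VM = 4:1 ⇒ V = (1/5, 0)
2. X is the midpoint of VM ⇒ X = (1/10, 0)
through U parallel to WX: direction (-9/10, -4); meets XG at Q = (49/130, -36/13)
Q = X + t·(G−X) with t = -36/13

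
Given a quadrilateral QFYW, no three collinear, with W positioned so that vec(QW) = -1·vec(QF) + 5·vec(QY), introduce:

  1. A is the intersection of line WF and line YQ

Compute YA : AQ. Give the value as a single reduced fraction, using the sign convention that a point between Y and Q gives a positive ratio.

Assign Q = (0, 0), F = (1, 0), Y = (0, 1), W = (-1, 5) — the answer is frame-independent, so this choice is without loss of generality.
1. A is the intersection of line WF and line YQ ⇒ A = (0, 5/2)
A = Y + t·(Q−Y) with t = -3/2, so YA:AQ = t:(1−t) = -3/2:5/2

YA:AQ = -3/5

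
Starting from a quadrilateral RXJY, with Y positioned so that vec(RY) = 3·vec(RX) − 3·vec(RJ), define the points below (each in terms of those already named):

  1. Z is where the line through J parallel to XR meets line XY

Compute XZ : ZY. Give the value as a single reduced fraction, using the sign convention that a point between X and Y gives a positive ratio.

XZ:ZY = -1/4

Choose coordinates R = (0, 0), X = (1, 0), J = (0, 1), Y = (3, -3).
1. Z is where the line through J parallel to XR meets line XY ⇒ Z = (1/3, 1)
Z = X + t·(Y−X) with t = -1/3, so XZ:ZY = t:(1−t) = -1/3:4/3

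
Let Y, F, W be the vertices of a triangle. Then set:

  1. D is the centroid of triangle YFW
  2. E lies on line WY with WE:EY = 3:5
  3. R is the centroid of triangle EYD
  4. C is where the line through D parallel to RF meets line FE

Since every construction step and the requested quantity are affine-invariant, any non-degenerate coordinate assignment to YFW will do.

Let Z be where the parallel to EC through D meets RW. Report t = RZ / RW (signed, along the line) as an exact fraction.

t = 1/4

Work in coordinates with Y = (0, 0), F = (1, 0), W = (0, 1).
1. D is the centroid of triangle YFW ⇒ D = (1/3, 1/3)
2. E lies on line WY with WE:EY = 3:5 ⇒ E = (0, 5/8)
3. R is the centroid of triangle EYD ⇒ R = (1/9, 23/72)
4. C is where the line through D parallel to RF meets line FE ⇒ C = (11/17, 15/68)
through D parallel to EC: direction (11/17, -55/136); meets RW at Z = (1/12, 47/96)
Z = R + t·(W−R) with t = 1/4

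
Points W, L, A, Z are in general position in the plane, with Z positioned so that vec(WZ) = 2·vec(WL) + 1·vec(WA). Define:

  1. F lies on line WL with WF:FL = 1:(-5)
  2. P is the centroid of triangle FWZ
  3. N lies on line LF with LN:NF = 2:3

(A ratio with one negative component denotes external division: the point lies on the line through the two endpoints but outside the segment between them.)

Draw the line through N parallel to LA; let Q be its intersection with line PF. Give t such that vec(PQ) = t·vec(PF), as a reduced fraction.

Assign W = (0, 0), L = (1, 0), A = (0, 1), Z = (2, 1) — the answer is frame-independent, so this choice is without loss of generality.
1. F lies on line WL with WF:FL = 1:(-5) ⇒ F = (-1/4, 0)
2. P is the centroid of triangle FWZ ⇒ P = (7/12, 1/3)
3. N lies on line LF with LN:NF = 2:3 ⇒ N = (1/2, 0)
through N parallel to LA: direction (-1, 1); meets PF at Q = (2/7, 3/14)
Q = P + t·(F−P) with t = 5/14

t = 5/14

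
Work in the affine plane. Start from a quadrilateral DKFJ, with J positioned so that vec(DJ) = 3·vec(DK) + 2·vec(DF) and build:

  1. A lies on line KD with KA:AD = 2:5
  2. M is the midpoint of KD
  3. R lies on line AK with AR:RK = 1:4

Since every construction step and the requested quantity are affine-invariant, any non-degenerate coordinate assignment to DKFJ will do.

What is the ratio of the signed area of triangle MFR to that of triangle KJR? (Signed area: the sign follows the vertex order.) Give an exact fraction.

[MFR]:[KJR] = -19/32

Assign D = (0, 0), K = (1, 0), F = (0, 1), J = (3, 2) — the answer is frame-independent, so this choice is without loss of generality.
1. A lies on line KD with KA:AD = 2:5 ⇒ A = (5/7, 0)
2. M is the midpoint of KD ⇒ M = (1/2, 0)
3. R lies on line AK with AR:RK = 1:4 ⇒ R = (27/35, 0)
2·[MFR] = -19/70, 2·[KJR] = 16/35
[MFR]:[KJR] = -19/70:16/35 = -19/32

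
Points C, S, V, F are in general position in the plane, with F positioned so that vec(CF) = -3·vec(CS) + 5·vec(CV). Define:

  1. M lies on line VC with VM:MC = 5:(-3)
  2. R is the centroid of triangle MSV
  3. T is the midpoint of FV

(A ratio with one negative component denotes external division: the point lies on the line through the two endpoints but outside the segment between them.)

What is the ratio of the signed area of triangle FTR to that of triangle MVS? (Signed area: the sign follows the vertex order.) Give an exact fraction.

Work in coordinates with C = (0, 0), S = (1, 0), V = (0, 1), F = (-3, 5).
1. M lies on line VC with VM:MC = 5:(-3) ⇒ M = (0, -3/2)
2. R is the centroid of triangle MSV ⇒ R = (1/3, -1/6)
3. T is the midpoint of FV ⇒ T = (-3/2, 3)
2·[FTR] = -13/12, 2·[MVS] = -5/2
[FTR]:[MVS] = -13/12:-5/2 = 13/30

[FTR]:[MVS] = 13/30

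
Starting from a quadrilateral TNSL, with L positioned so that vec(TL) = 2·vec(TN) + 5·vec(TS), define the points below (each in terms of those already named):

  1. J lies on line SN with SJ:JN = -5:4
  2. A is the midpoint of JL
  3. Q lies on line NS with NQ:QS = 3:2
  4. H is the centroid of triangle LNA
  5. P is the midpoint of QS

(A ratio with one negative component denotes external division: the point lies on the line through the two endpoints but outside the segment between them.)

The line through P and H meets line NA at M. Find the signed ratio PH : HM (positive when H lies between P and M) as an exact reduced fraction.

PH:HM = -2/5

Work in coordinates with T = (0, 0), N = (1, 0), S = (0, 1), L = (2, 5).
1. J lies on line SN with SJ:JN = -5:4 ⇒ J = (5, -4)
2. A is the midpoint of JL ⇒ A = (7/2, 1/2)
3. Q lies on line NS with NQ:QS = 3:2 ⇒ Q = (2/5, 3/5)
4. H is the centroid of triangle LNA ⇒ H = (13/6, 11/6)
5. P is the midpoint of QS ⇒ P = (1/5, 4/5)
line PH meets NA at M = (-11/4, -3/4)
H = P + t·(M−P) with t = -2/3, so PH:HM = -2/3:5/3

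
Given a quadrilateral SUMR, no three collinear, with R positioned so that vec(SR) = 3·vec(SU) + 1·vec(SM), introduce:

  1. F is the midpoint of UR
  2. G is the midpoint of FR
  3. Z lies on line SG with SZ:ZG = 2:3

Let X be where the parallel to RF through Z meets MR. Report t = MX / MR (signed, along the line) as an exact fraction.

Assign S = (0, 0), U = (1, 0), M = (0, 1), R = (3, 1) — the answer is frame-independent, so this choice is without loss of generality.
1. F is the midpoint of UR ⇒ F = (2, 1/2)
2. G is the midpoint of FR ⇒ G = (5/2, 3/4)
3. Z lies on line SG with SZ:ZG = 2:3 ⇒ Z = (1, 3/10)
through Z parallel to RF: direction (-1, -1/2); meets MR at X = (12/5, 1)
X = M + t·(R−M) with t = 4/5

t = 4/5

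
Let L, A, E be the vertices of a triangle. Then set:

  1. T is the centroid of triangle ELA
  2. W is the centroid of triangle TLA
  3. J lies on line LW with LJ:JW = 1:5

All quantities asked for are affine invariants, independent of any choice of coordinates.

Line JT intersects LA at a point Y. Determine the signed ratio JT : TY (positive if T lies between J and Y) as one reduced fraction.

Assign L = (0, 0), A = (1, 0), E = (0, 1) — the answer is frame-independent, so this choice is without loss of generality.
1. T is the centroid of triangle ELA ⇒ T = (1/3, 1/3)
2. W is the centroid of triangle TLA ⇒ W = (4/9, 1/9)
3. J lies on line LW with LJ:JW = 1:5 ⇒ J = (2/27, 1/54)
line JT meets LA at Y = (1/17, 0)
T = J + t·(Y−J) with t = -17, so JT:TY = -17:18

JT:TY = -17/18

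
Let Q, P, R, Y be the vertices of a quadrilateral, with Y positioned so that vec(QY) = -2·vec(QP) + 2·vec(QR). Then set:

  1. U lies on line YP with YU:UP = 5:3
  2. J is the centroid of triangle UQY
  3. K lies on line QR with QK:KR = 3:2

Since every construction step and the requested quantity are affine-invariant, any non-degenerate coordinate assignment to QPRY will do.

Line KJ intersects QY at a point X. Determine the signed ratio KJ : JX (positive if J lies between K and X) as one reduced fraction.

KJ:JX = 47/25

Choose coordinates Q = (0, 0), P = (1, 0), R = (0, 1), Y = (-2, 2).
1. U lies on line YP with YU:UP = 5:3 ⇒ U = (-1/8, 3/4)
2. J is the centroid of triangle UQY ⇒ J = (-17/24, 11/12)
3. K lies on line QR with QK:KR = 3:2 ⇒ K = (0, 3/5)
line KJ meets QY at X = (-51/47, 51/47)
J = K + t·(X−K) with t = 47/72, so KJ:JX = 47/72:25/72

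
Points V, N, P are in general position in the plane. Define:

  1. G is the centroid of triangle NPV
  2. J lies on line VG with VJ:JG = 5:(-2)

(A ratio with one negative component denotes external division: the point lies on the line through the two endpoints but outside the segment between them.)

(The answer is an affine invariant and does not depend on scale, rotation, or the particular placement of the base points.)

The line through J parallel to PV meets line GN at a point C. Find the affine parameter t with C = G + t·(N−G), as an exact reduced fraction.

t = 1/3

Work in coordinates with V = (0, 0), N = (1, 0), P = (0, 1).
1. G is the centroid of triangle NPV ⇒ G = (1/3, 1/3)
2. J lies on line VG with VJ:JG = 5:(-2) ⇒ J = (5/9, 5/9)
through J parallel to PV: direction (0, -1); meets GN at C = (5/9, 2/9)
C = G + t·(N−G) with t = 1/3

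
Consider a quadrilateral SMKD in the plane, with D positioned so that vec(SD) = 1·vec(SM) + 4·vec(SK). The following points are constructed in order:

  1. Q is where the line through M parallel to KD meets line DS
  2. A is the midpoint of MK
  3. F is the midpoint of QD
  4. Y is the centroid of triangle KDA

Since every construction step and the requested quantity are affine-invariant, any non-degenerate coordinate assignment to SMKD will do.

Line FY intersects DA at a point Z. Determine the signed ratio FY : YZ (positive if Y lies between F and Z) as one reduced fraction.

Set S = (0, 0), M = (1, 0), K = (0, 1), D = (1, 4); any affine frame gives the same invariant.
1. Q is where the line through M parallel to KD meets line DS ⇒ Q = (-3, -12)
2. A is the midpoint of MK ⇒ A = (1/2, 1/2)
3. F is the midpoint of QD ⇒ F = (-1, -4)
4. Y is the centroid of triangle KDA ⇒ Y = (1/2, 11/6)
line FY meets DA at Z = (13/14, 7/2)
Y = F + t·(Z−F) with t = 7/9, so FY:YZ = 7/9:2/9

FY:YZ = 7/2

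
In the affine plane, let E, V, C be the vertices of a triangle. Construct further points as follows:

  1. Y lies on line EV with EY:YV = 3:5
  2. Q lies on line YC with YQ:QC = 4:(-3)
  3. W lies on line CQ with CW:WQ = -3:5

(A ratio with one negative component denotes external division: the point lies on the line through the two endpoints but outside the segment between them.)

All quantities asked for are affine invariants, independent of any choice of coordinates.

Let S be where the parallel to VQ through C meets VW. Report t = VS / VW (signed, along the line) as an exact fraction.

t = 2/5

Assign E = (0, 0), V = (1, 0), C = (0, 1) — the answer is frame-independent, so this choice is without loss of generality.
1. Y lies on line EV with EY:YV = 3:5 ⇒ Y = (3/8, 0)
2. Q lies on line YC with YQ:QC = 4:(-3) ⇒ Q = (-9/8, 4)
3. W lies on line CQ with CW:WQ = -3:5 ⇒ W = (27/16, -7/2)
through C parallel to VQ: direction (-17/8, 4); meets VW at S = (51/40, -7/5)
S = V + t·(W−V) with t = 2/5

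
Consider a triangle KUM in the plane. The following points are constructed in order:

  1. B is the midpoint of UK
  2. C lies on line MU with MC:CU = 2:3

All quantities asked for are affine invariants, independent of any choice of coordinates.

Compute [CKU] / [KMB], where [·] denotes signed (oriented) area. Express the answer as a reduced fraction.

[CKU]:[KMB] = -6/5

Work in coordinates with K = (0, 0), U = (1, 0), M = (0, 1).
1. B is the midpoint of UK ⇒ B = (1/2, 0)
2. C lies on line MU with MC:CU = 2:3 ⇒ C = (2/5, 3/5)
2·[CKU] = 3/5, 2·[KMB] = -1/2
[CKU]:[KMB] = 3/5:-1/2 = -6/5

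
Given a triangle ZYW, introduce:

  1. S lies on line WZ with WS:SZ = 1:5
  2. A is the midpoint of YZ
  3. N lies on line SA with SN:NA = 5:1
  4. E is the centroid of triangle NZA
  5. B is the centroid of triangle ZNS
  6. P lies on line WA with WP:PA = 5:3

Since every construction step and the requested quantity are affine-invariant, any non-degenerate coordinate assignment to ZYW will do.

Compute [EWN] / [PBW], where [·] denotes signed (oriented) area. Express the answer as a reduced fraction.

Choose coordinates Z = (0, 0), Y = (1, 0), W = (0, 1).
1. S lies on line WZ with WS:SZ = 1:5 ⇒ S = (0, 5/6)
2. A is the midpoint of YZ ⇒ A = (1/2, 0)
3. N lies on line SA with SN:NA = 5:1 ⇒ N = (5/12, 5/36)
4. E is the centroid of triangle NZA ⇒ E = (11/36, 5/108)
5. B is the centroid of triangle ZNS ⇒ B = (5/36, 35/108)
6. P lies on line WA with WP:PA = 5:3 ⇒ P = (5/16, 3/8)
2·[EWN] = -29/216, 2·[PBW] = -215/1728
[EWN]:[PBW] = -29/216:-215/1728 = 232/215

[EWN]:[PBW] = 232/215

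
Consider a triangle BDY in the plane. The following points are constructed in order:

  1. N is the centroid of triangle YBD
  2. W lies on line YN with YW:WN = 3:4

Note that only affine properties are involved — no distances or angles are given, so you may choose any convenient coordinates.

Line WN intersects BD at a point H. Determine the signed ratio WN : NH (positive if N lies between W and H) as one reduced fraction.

Choose coordinates B = (0, 0), D = (1, 0), Y = (0, 1).
1. N is the centroid of triangle YBD ⇒ N = (1/3, 1/3)
2. W lies on line YN with YW:WN = 3:4 ⇒ W = (1/7, 5/7)
line WN meets BD at H = (1/2, 0)
N = W + t·(H−W) with t = 8/15, so WN:NH = 8/15:7/15

WN:NH = 8/7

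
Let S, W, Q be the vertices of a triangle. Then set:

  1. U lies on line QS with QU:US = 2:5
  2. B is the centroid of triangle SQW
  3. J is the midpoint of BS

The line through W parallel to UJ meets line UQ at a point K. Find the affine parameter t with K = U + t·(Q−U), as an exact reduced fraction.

Choose coordinates S = (0, 0), W = (1, 0), Q = (0, 1).
1. U lies on line QS with QU:US = 2:5 ⇒ U = (0, 5/7)
2. B is the centroid of triangle SQW ⇒ B = (1/3, 1/3)
3. J is the midpoint of BS ⇒ J = (1/6, 1/6)
through W parallel to UJ: direction (1/6, -23/42); meets UQ at K = (0, 23/7)
K = U + t·(Q−U) with t = 9

t = 9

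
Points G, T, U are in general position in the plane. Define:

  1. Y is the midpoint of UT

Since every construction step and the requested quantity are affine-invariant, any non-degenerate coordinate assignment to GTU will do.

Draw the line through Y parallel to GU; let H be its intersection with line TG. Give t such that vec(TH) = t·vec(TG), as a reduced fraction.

t = 1/2

Assign G = (0, 0), T = (1, 0), U = (0, 1) — the answer is frame-independent, so this choice is without loss of generality.
1. Y is the midpoint of UT ⇒ Y = (1/2, 1/2)
through Y parallel to GU: direction (0, 1); meets TG at H = (1/2, 0)
H = T + t·(G−T) with t = 1/2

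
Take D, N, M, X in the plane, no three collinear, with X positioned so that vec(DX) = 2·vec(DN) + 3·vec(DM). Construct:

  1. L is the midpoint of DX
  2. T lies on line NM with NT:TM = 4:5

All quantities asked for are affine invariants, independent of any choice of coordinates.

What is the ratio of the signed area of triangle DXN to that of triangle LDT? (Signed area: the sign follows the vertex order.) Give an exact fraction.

Set D = (0, 0), N = (1, 0), M = (0, 1), X = (2, 3); any affine frame gives the same invariant.
1. L is the midpoint of DX ⇒ L = (1, 3/2)
2. T lies on line NM with NT:TM = 4:5 ⇒ T = (5/9, 4/9)
2·[DXN] = -3, 2·[LDT] = 7/18
[DXN]:[LDT] = -3:7/18 = -54/7

[DXN]:[LDT] = -54/7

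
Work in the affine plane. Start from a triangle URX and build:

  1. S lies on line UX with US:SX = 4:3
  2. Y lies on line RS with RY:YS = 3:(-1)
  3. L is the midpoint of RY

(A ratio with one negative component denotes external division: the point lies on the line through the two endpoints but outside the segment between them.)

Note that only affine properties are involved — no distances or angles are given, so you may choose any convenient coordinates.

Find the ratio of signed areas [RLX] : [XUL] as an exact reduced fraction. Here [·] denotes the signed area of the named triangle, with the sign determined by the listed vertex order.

Work in coordinates with U = (0, 0), R = (1, 0), X = (0, 1).
1. S lies on line UX with US:SX = 4:3 ⇒ S = (0, 4/7)
2. Y lies on line RS with RY:YS = 3:(-1) ⇒ Y = (-1/2, 6/7)
3. L is the midpoint of RY ⇒ L = (1/4, 3/7)
2·[RLX] = -9/28, 2·[XUL] = 1/4
[RLX]:[XUL] = -9/28:1/4 = -9/7

[RLX]:[XUL] = -9/7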